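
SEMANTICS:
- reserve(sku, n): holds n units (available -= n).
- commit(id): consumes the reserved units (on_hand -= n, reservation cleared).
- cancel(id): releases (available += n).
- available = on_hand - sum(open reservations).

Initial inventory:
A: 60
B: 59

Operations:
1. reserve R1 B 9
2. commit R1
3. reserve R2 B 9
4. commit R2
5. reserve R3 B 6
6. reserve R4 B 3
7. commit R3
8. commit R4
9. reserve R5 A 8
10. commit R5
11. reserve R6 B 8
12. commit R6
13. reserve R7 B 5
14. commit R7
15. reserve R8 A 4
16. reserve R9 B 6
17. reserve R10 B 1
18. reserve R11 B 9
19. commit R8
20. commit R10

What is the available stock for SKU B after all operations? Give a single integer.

Step 1: reserve R1 B 9 -> on_hand[A=60 B=59] avail[A=60 B=50] open={R1}
Step 2: commit R1 -> on_hand[A=60 B=50] avail[A=60 B=50] open={}
Step 3: reserve R2 B 9 -> on_hand[A=60 B=50] avail[A=60 B=41] open={R2}
Step 4: commit R2 -> on_hand[A=60 B=41] avail[A=60 B=41] open={}
Step 5: reserve R3 B 6 -> on_hand[A=60 B=41] avail[A=60 B=35] open={R3}
Step 6: reserve R4 B 3 -> on_hand[A=60 B=41] avail[A=60 B=32] open={R3,R4}
Step 7: commit R3 -> on_hand[A=60 B=35] avail[A=60 B=32] open={R4}
Step 8: commit R4 -> on_hand[A=60 B=32] avail[A=60 B=32] open={}
Step 9: reserve R5 A 8 -> on_hand[A=60 B=32] avail[A=52 B=32] open={R5}
Step 10: commit R5 -> on_hand[A=52 B=32] avail[A=52 B=32] open={}
Step 11: reserve R6 B 8 -> on_hand[A=52 B=32] avail[A=52 B=24] open={R6}
Step 12: commit R6 -> on_hand[A=52 B=24] avail[A=52 B=24] open={}
Step 13: reserve R7 B 5 -> on_hand[A=52 B=24] avail[A=52 B=19] open={R7}
Step 14: commit R7 -> on_hand[A=52 B=19] avail[A=52 B=19] open={}
Step 15: reserve R8 A 4 -> on_hand[A=52 B=19] avail[A=48 B=19] open={R8}
Step 16: reserve R9 B 6 -> on_hand[A=52 B=19] avail[A=48 B=13] open={R8,R9}
Step 17: reserve R10 B 1 -> on_hand[A=52 B=19] avail[A=48 B=12] open={R10,R8,R9}
Step 18: reserve R11 B 9 -> on_hand[A=52 B=19] avail[A=48 B=3] open={R10,R11,R8,R9}
Step 19: commit R8 -> on_hand[A=48 B=19] avail[A=48 B=3] open={R10,R11,R9}
Step 20: commit R10 -> on_hand[A=48 B=18] avail[A=48 B=3] open={R11,R9}
Final available[B] = 3

Answer: 3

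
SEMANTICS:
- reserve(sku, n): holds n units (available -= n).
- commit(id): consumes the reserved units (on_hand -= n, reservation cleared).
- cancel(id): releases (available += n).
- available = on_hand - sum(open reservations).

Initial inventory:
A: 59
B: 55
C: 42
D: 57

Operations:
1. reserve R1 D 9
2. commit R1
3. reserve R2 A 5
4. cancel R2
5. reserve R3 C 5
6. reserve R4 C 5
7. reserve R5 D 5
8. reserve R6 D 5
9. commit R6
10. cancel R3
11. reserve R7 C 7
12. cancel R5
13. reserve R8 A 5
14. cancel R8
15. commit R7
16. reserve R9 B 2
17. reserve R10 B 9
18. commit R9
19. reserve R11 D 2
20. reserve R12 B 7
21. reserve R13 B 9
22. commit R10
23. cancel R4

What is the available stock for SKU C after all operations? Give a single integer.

Answer: 35

Derivation:
Step 1: reserve R1 D 9 -> on_hand[A=59 B=55 C=42 D=57] avail[A=59 B=55 C=42 D=48] open={R1}
Step 2: commit R1 -> on_hand[A=59 B=55 C=42 D=48] avail[A=59 B=55 C=42 D=48] open={}
Step 3: reserve R2 A 5 -> on_hand[A=59 B=55 C=42 D=48] avail[A=54 B=55 C=42 D=48] open={R2}
Step 4: cancel R2 -> on_hand[A=59 B=55 C=42 D=48] avail[A=59 B=55 C=42 D=48] open={}
Step 5: reserve R3 C 5 -> on_hand[A=59 B=55 C=42 D=48] avail[A=59 B=55 C=37 D=48] open={R3}
Step 6: reserve R4 C 5 -> on_hand[A=59 B=55 C=42 D=48] avail[A=59 B=55 C=32 D=48] open={R3,R4}
Step 7: reserve R5 D 5 -> on_hand[A=59 B=55 C=42 D=48] avail[A=59 B=55 C=32 D=43] open={R3,R4,R5}
Step 8: reserve R6 D 5 -> on_hand[A=59 B=55 C=42 D=48] avail[A=59 B=55 C=32 D=38] open={R3,R4,R5,R6}
Step 9: commit R6 -> on_hand[A=59 B=55 C=42 D=43] avail[A=59 B=55 C=32 D=38] open={R3,R4,R5}
Step 10: cancel R3 -> on_hand[A=59 B=55 C=42 D=43] avail[A=59 B=55 C=37 D=38] open={R4,R5}
Step 11: reserve R7 C 7 -> on_hand[A=59 B=55 C=42 D=43] avail[A=59 B=55 C=30 D=38] open={R4,R5,R7}
Step 12: cancel R5 -> on_hand[A=59 B=55 C=42 D=43] avail[A=59 B=55 C=30 D=43] open={R4,R7}
Step 13: reserve R8 A 5 -> on_hand[A=59 B=55 C=42 D=43] avail[A=54 B=55 C=30 D=43] open={R4,R7,R8}
Step 14: cancel R8 -> on_hand[A=59 B=55 C=42 D=43] avail[A=59 B=55 C=30 D=43] open={R4,R7}
Step 15: commit R7 -> on_hand[A=59 B=55 C=35 D=43] avail[A=59 B=55 C=30 D=43] open={R4}
Step 16: reserve R9 B 2 -> on_hand[A=59 B=55 C=35 D=43] avail[A=59 B=53 C=30 D=43] open={R4,R9}
Step 17: reserve R10 B 9 -> on_hand[A=59 B=55 C=35 D=43] avail[A=59 B=44 C=30 D=43] open={R10,R4,R9}
Step 18: commit R9 -> on_hand[A=59 B=53 C=35 D=43] avail[A=59 B=44 C=30 D=43] open={R10,R4}
Step 19: reserve R11 D 2 -> on_hand[A=59 B=53 C=35 D=43] avail[A=59 B=44 C=30 D=41] open={R10,R11,R4}
Step 20: reserve R12 B 7 -> on_hand[A=59 B=53 C=35 D=43] avail[A=59 B=37 C=30 D=41] open={R10,R11,R12,R4}
Step 21: reserve R13 B 9 -> on_hand[A=59 B=53 C=35 D=43] avail[A=59 B=28 C=30 D=41] open={R10,R11,R12,R13,R4}
Step 22: commit R10 -> on_hand[A=59 B=44 C=35 D=43] avail[A=59 B=28 C=30 D=41] open={R11,R12,R13,R4}
Step 23: cancel R4 -> on_hand[A=59 B=44 C=35 D=43] avail[A=59 B=28 C=35 D=41] open={R11,R12,R13}
Final available[C] = 35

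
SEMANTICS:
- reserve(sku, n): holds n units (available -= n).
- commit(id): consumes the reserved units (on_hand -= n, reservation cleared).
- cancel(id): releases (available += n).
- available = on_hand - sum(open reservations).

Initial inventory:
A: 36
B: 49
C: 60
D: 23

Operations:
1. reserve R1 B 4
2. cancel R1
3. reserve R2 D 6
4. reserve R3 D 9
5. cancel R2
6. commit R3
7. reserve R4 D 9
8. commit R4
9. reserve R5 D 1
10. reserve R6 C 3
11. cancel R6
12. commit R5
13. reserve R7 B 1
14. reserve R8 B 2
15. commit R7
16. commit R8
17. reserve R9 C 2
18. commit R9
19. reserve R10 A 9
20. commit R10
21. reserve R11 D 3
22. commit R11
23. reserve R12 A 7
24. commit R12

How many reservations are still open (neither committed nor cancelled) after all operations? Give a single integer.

Answer: 0

Derivation:
Step 1: reserve R1 B 4 -> on_hand[A=36 B=49 C=60 D=23] avail[A=36 B=45 C=60 D=23] open={R1}
Step 2: cancel R1 -> on_hand[A=36 B=49 C=60 D=23] avail[A=36 B=49 C=60 D=23] open={}
Step 3: reserve R2 D 6 -> on_hand[A=36 B=49 C=60 D=23] avail[A=36 B=49 C=60 D=17] open={R2}
Step 4: reserve R3 D 9 -> on_hand[A=36 B=49 C=60 D=23] avail[A=36 B=49 C=60 D=8] open={R2,R3}
Step 5: cancel R2 -> on_hand[A=36 B=49 C=60 D=23] avail[A=36 B=49 C=60 D=14] open={R3}
Step 6: commit R3 -> on_hand[A=36 B=49 C=60 D=14] avail[A=36 B=49 C=60 D=14] open={}
Step 7: reserve R4 D 9 -> on_hand[A=36 B=49 C=60 D=14] avail[A=36 B=49 C=60 D=5] open={R4}
Step 8: commit R4 -> on_hand[A=36 B=49 C=60 D=5] avail[A=36 B=49 C=60 D=5] open={}
Step 9: reserve R5 D 1 -> on_hand[A=36 B=49 C=60 D=5] avail[A=36 B=49 C=60 D=4] open={R5}
Step 10: reserve R6 C 3 -> on_hand[A=36 B=49 C=60 D=5] avail[A=36 B=49 C=57 D=4] open={R5,R6}
Step 11: cancel R6 -> on_hand[A=36 B=49 C=60 D=5] avail[A=36 B=49 C=60 D=4] open={R5}
Step 12: commit R5 -> on_hand[A=36 B=49 C=60 D=4] avail[A=36 B=49 C=60 D=4] open={}
Step 13: reserve R7 B 1 -> on_hand[A=36 B=49 C=60 D=4] avail[A=36 B=48 C=60 D=4] open={R7}
Step 14: reserve R8 B 2 -> on_hand[A=36 B=49 C=60 D=4] avail[A=36 B=46 C=60 D=4] open={R7,R8}
Step 15: commit R7 -> on_hand[A=36 B=48 C=60 D=4] avail[A=36 B=46 C=60 D=4] open={R8}
Step 16: commit R8 -> on_hand[A=36 B=46 C=60 D=4] avail[A=36 B=46 C=60 D=4] open={}
Step 17: reserve R9 C 2 -> on_hand[A=36 B=46 C=60 D=4] avail[A=36 B=46 C=58 D=4] open={R9}
Step 18: commit R9 -> on_hand[A=36 B=46 C=58 D=4] avail[A=36 B=46 C=58 D=4] open={}
Step 19: reserve R10 A 9 -> on_hand[A=36 B=46 C=58 D=4] avail[A=27 B=46 C=58 D=4] open={R10}
Step 20: commit R10 -> on_hand[A=27 B=46 C=58 D=4] avail[A=27 B=46 C=58 D=4] open={}
Step 21: reserve R11 D 3 -> on_hand[A=27 B=46 C=58 D=4] avail[A=27 B=46 C=58 D=1] open={R11}
Step 22: commit R11 -> on_hand[A=27 B=46 C=58 D=1] avail[A=27 B=46 C=58 D=1] open={}
Step 23: reserve R12 A 7 -> on_hand[A=27 B=46 C=58 D=1] avail[A=20 B=46 C=58 D=1] open={R12}
Step 24: commit R12 -> on_hand[A=20 B=46 C=58 D=1] avail[A=20 B=46 C=58 D=1] open={}
Open reservations: [] -> 0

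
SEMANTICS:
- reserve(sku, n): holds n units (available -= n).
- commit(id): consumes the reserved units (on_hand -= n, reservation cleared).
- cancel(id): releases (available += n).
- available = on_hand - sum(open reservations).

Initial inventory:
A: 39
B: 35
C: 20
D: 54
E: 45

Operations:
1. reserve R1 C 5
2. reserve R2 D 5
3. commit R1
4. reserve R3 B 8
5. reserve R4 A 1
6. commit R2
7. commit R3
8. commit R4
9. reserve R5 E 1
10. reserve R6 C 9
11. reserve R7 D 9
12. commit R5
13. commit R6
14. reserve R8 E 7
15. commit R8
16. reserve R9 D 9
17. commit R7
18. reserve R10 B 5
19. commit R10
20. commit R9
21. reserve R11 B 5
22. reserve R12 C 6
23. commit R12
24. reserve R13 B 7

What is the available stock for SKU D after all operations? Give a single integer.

Answer: 31

Derivation:
Step 1: reserve R1 C 5 -> on_hand[A=39 B=35 C=20 D=54 E=45] avail[A=39 B=35 C=15 D=54 E=45] open={R1}
Step 2: reserve R2 D 5 -> on_hand[A=39 B=35 C=20 D=54 E=45] avail[A=39 B=35 C=15 D=49 E=45] open={R1,R2}
Step 3: commit R1 -> on_hand[A=39 B=35 C=15 D=54 E=45] avail[A=39 B=35 C=15 D=49 E=45] open={R2}
Step 4: reserve R3 B 8 -> on_hand[A=39 B=35 C=15 D=54 E=45] avail[A=39 B=27 C=15 D=49 E=45] open={R2,R3}
Step 5: reserve R4 A 1 -> on_hand[A=39 B=35 C=15 D=54 E=45] avail[A=38 B=27 C=15 D=49 E=45] open={R2,R3,R4}
Step 6: commit R2 -> on_hand[A=39 B=35 C=15 D=49 E=45] avail[A=38 B=27 C=15 D=49 E=45] open={R3,R4}
Step 7: commit R3 -> on_hand[A=39 B=27 C=15 D=49 E=45] avail[A=38 B=27 C=15 D=49 E=45] open={R4}
Step 8: commit R4 -> on_hand[A=38 B=27 C=15 D=49 E=45] avail[A=38 B=27 C=15 D=49 E=45] open={}
Step 9: reserve R5 E 1 -> on_hand[A=38 B=27 C=15 D=49 E=45] avail[A=38 B=27 C=15 D=49 E=44] open={R5}
Step 10: reserve R6 C 9 -> on_hand[A=38 B=27 C=15 D=49 E=45] avail[A=38 B=27 C=6 D=49 E=44] open={R5,R6}
Step 11: reserve R7 D 9 -> on_hand[A=38 B=27 C=15 D=49 E=45] avail[A=38 B=27 C=6 D=40 E=44] open={R5,R6,R7}
Step 12: commit R5 -> on_hand[A=38 B=27 C=15 D=49 E=44] avail[A=38 B=27 C=6 D=40 E=44] open={R6,R7}
Step 13: commit R6 -> on_hand[A=38 B=27 C=6 D=49 E=44] avail[A=38 B=27 C=6 D=40 E=44] open={R7}
Step 14: reserve R8 E 7 -> on_hand[A=38 B=27 C=6 D=49 E=44] avail[A=38 B=27 C=6 D=40 E=37] open={R7,R8}
Step 15: commit R8 -> on_hand[A=38 B=27 C=6 D=49 E=37] avail[A=38 B=27 C=6 D=40 E=37] open={R7}
Step 16: reserve R9 D 9 -> on_hand[A=38 B=27 C=6 D=49 E=37] avail[A=38 B=27 C=6 D=31 E=37] open={R7,R9}
Step 17: commit R7 -> on_hand[A=38 B=27 C=6 D=40 E=37] avail[A=38 B=27 C=6 D=31 E=37] open={R9}
Step 18: reserve R10 B 5 -> on_hand[A=38 B=27 C=6 D=40 E=37] avail[A=38 B=22 C=6 D=31 E=37] open={R10,R9}
Step 19: commit R10 -> on_hand[A=38 B=22 C=6 D=40 E=37] avail[A=38 B=22 C=6 D=31 E=37] open={R9}
Step 20: commit R9 -> on_hand[A=38 B=22 C=6 D=31 E=37] avail[A=38 B=22 C=6 D=31 E=37] open={}
Step 21: reserve R11 B 5 -> on_hand[A=38 B=22 C=6 D=31 E=37] avail[A=38 B=17 C=6 D=31 E=37] open={R11}
Step 22: reserve R12 C 6 -> on_hand[A=38 B=22 C=6 D=31 E=37] avail[A=38 B=17 C=0 D=31 E=37] open={R11,R12}
Step 23: commit R12 -> on_hand[A=38 B=22 C=0 D=31 E=37] avail[A=38 B=17 C=0 D=31 E=37] open={R11}
Step 24: reserve R13 B 7 -> on_hand[A=38 B=22 C=0 D=31 E=37] avail[A=38 B=10 C=0 D=31 E=37] open={R11,R13}
Final available[D] = 31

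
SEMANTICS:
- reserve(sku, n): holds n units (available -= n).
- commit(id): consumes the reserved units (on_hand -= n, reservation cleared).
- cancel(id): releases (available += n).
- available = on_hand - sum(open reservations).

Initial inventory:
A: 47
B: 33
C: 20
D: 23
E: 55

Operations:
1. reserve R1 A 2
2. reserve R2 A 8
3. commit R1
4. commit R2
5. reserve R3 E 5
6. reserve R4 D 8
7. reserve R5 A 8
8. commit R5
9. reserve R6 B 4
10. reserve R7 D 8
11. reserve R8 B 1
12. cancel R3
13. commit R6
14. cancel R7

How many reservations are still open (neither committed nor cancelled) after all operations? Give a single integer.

Answer: 2

Derivation:
Step 1: reserve R1 A 2 -> on_hand[A=47 B=33 C=20 D=23 E=55] avail[A=45 B=33 C=20 D=23 E=55] open={R1}
Step 2: reserve R2 A 8 -> on_hand[A=47 B=33 C=20 D=23 E=55] avail[A=37 B=33 C=20 D=23 E=55] open={R1,R2}
Step 3: commit R1 -> on_hand[A=45 B=33 C=20 D=23 E=55] avail[A=37 B=33 C=20 D=23 E=55] open={R2}
Step 4: commit R2 -> on_hand[A=37 B=33 C=20 D=23 E=55] avail[A=37 B=33 C=20 D=23 E=55] open={}
Step 5: reserve R3 E 5 -> on_hand[A=37 B=33 C=20 D=23 E=55] avail[A=37 B=33 C=20 D=23 E=50] open={R3}
Step 6: reserve R4 D 8 -> on_hand[A=37 B=33 C=20 D=23 E=55] avail[A=37 B=33 C=20 D=15 E=50] open={R3,R4}
Step 7: reserve R5 A 8 -> on_hand[A=37 B=33 C=20 D=23 E=55] avail[A=29 B=33 C=20 D=15 E=50] open={R3,R4,R5}
Step 8: commit R5 -> on_hand[A=29 B=33 C=20 D=23 E=55] avail[A=29 B=33 C=20 D=15 E=50] open={R3,R4}
Step 9: reserve R6 B 4 -> on_hand[A=29 B=33 C=20 D=23 E=55] avail[A=29 B=29 C=20 D=15 E=50] open={R3,R4,R6}
Step 10: reserve R7 D 8 -> on_hand[A=29 B=33 C=20 D=23 E=55] avail[A=29 B=29 C=20 D=7 E=50] open={R3,R4,R6,R7}
Step 11: reserve R8 B 1 -> on_hand[A=29 B=33 C=20 D=23 E=55] avail[A=29 B=28 C=20 D=7 E=50] open={R3,R4,R6,R7,R8}
Step 12: cancel R3 -> on_hand[A=29 B=33 C=20 D=23 E=55] avail[A=29 B=28 C=20 D=7 E=55] open={R4,R6,R7,R8}
Step 13: commit R6 -> on_hand[A=29 B=29 C=20 D=23 E=55] avail[A=29 B=28 C=20 D=7 E=55] open={R4,R7,R8}
Step 14: cancel R7 -> on_hand[A=29 B=29 C=20 D=23 E=55] avail[A=29 B=28 C=20 D=15 E=55] open={R4,R8}
Open reservations: ['R4', 'R8'] -> 2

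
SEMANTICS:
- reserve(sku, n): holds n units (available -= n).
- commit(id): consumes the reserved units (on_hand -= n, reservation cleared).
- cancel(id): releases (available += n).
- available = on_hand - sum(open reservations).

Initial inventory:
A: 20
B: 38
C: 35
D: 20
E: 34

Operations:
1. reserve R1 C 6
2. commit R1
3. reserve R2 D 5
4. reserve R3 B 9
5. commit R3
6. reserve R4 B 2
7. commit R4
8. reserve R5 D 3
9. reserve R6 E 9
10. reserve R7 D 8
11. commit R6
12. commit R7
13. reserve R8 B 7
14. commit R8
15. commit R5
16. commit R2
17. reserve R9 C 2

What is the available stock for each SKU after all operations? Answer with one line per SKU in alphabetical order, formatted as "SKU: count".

Step 1: reserve R1 C 6 -> on_hand[A=20 B=38 C=35 D=20 E=34] avail[A=20 B=38 C=29 D=20 E=34] open={R1}
Step 2: commit R1 -> on_hand[A=20 B=38 C=29 D=20 E=34] avail[A=20 B=38 C=29 D=20 E=34] open={}
Step 3: reserve R2 D 5 -> on_hand[A=20 B=38 C=29 D=20 E=34] avail[A=20 B=38 C=29 D=15 E=34] open={R2}
Step 4: reserve R3 B 9 -> on_hand[A=20 B=38 C=29 D=20 E=34] avail[A=20 B=29 C=29 D=15 E=34] open={R2,R3}
Step 5: commit R3 -> on_hand[A=20 B=29 C=29 D=20 E=34] avail[A=20 B=29 C=29 D=15 E=34] open={R2}
Step 6: reserve R4 B 2 -> on_hand[A=20 B=29 C=29 D=20 E=34] avail[A=20 B=27 C=29 D=15 E=34] open={R2,R4}
Step 7: commit R4 -> on_hand[A=20 B=27 C=29 D=20 E=34] avail[A=20 B=27 C=29 D=15 E=34] open={R2}
Step 8: reserve R5 D 3 -> on_hand[A=20 B=27 C=29 D=20 E=34] avail[A=20 B=27 C=29 D=12 E=34] open={R2,R5}
Step 9: reserve R6 E 9 -> on_hand[A=20 B=27 C=29 D=20 E=34] avail[A=20 B=27 C=29 D=12 E=25] open={R2,R5,R6}
Step 10: reserve R7 D 8 -> on_hand[A=20 B=27 C=29 D=20 E=34] avail[A=20 B=27 C=29 D=4 E=25] open={R2,R5,R6,R7}
Step 11: commit R6 -> on_hand[A=20 B=27 C=29 D=20 E=25] avail[A=20 B=27 C=29 D=4 E=25] open={R2,R5,R7}
Step 12: commit R7 -> on_hand[A=20 B=27 C=29 D=12 E=25] avail[A=20 B=27 C=29 D=4 E=25] open={R2,R5}
Step 13: reserve R8 B 7 -> on_hand[A=20 B=27 C=29 D=12 E=25] avail[A=20 B=20 C=29 D=4 E=25] open={R2,R5,R8}
Step 14: commit R8 -> on_hand[A=20 B=20 C=29 D=12 E=25] avail[A=20 B=20 C=29 D=4 E=25] open={R2,R5}
Step 15: commit R5 -> on_hand[A=20 B=20 C=29 D=9 E=25] avail[A=20 B=20 C=29 D=4 E=25] open={R2}
Step 16: commit R2 -> on_hand[A=20 B=20 C=29 D=4 E=25] avail[A=20 B=20 C=29 D=4 E=25] open={}
Step 17: reserve R9 C 2 -> on_hand[A=20 B=20 C=29 D=4 E=25] avail[A=20 B=20 C=27 D=4 E=25] open={R9}

Answer: A: 20
B: 20
C: 27
D: 4
E: 25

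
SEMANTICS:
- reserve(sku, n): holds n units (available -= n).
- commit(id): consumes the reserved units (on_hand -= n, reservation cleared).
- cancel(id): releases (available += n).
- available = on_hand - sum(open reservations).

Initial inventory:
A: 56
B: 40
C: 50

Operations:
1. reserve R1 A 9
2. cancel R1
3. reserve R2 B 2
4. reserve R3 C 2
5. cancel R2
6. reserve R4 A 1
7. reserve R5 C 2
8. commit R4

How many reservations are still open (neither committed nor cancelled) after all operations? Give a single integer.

Answer: 2

Derivation:
Step 1: reserve R1 A 9 -> on_hand[A=56 B=40 C=50] avail[A=47 B=40 C=50] open={R1}
Step 2: cancel R1 -> on_hand[A=56 B=40 C=50] avail[A=56 B=40 C=50] open={}
Step 3: reserve R2 B 2 -> on_hand[A=56 B=40 C=50] avail[A=56 B=38 C=50] open={R2}
Step 4: reserve R3 C 2 -> on_hand[A=56 B=40 C=50] avail[A=56 B=38 C=48] open={R2,R3}
Step 5: cancel R2 -> on_hand[A=56 B=40 C=50] avail[A=56 B=40 C=48] open={R3}
Step 6: reserve R4 A 1 -> on_hand[A=56 B=40 C=50] avail[A=55 B=40 C=48] open={R3,R4}
Step 7: reserve R5 C 2 -> on_hand[A=56 B=40 C=50] avail[A=55 B=40 C=46] open={R3,R4,R5}
Step 8: commit R4 -> on_hand[A=55 B=40 C=50] avail[A=55 B=40 C=46] open={R3,R5}
Open reservations: ['R3', 'R5'] -> 2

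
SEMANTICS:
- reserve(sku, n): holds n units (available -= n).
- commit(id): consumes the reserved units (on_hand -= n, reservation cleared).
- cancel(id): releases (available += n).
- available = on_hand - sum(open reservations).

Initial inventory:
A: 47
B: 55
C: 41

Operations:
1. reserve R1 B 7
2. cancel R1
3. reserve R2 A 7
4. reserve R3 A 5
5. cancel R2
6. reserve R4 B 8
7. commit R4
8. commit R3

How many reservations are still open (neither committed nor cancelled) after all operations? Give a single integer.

Answer: 0

Derivation:
Step 1: reserve R1 B 7 -> on_hand[A=47 B=55 C=41] avail[A=47 B=48 C=41] open={R1}
Step 2: cancel R1 -> on_hand[A=47 B=55 C=41] avail[A=47 B=55 C=41] open={}
Step 3: reserve R2 A 7 -> on_hand[A=47 B=55 C=41] avail[A=40 B=55 C=41] open={R2}
Step 4: reserve R3 A 5 -> on_hand[A=47 B=55 C=41] avail[A=35 B=55 C=41] open={R2,R3}
Step 5: cancel R2 -> on_hand[A=47 B=55 C=41] avail[A=42 B=55 C=41] open={R3}
Step 6: reserve R4 B 8 -> on_hand[A=47 B=55 C=41] avail[A=42 B=47 C=41] open={R3,R4}
Step 7: commit R4 -> on_hand[A=47 B=47 C=41] avail[A=42 B=47 C=41] open={R3}
Step 8: commit R3 -> on_hand[A=42 B=47 C=41] avail[A=42 B=47 C=41] open={}
Open reservations: [] -> 0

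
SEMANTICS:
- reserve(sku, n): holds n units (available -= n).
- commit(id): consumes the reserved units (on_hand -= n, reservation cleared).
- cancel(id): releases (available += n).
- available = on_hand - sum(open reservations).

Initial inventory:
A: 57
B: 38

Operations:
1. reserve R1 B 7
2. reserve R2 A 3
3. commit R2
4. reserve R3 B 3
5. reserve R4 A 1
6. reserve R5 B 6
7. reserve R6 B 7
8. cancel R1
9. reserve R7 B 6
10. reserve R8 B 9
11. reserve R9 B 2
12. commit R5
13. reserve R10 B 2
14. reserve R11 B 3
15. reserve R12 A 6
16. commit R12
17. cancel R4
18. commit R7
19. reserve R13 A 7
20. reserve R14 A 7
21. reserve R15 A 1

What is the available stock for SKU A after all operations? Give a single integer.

Answer: 33

Derivation:
Step 1: reserve R1 B 7 -> on_hand[A=57 B=38] avail[A=57 B=31] open={R1}
Step 2: reserve R2 A 3 -> on_hand[A=57 B=38] avail[A=54 B=31] open={R1,R2}
Step 3: commit R2 -> on_hand[A=54 B=38] avail[A=54 B=31] open={R1}
Step 4: reserve R3 B 3 -> on_hand[A=54 B=38] avail[A=54 B=28] open={R1,R3}
Step 5: reserve R4 A 1 -> on_hand[A=54 B=38] avail[A=53 B=28] open={R1,R3,R4}
Step 6: reserve R5 B 6 -> on_hand[A=54 B=38] avail[A=53 B=22] open={R1,R3,R4,R5}
Step 7: reserve R6 B 7 -> on_hand[A=54 B=38] avail[A=53 B=15] open={R1,R3,R4,R5,R6}
Step 8: cancel R1 -> on_hand[A=54 B=38] avail[A=53 B=22] open={R3,R4,R5,R6}
Step 9: reserve R7 B 6 -> on_hand[A=54 B=38] avail[A=53 B=16] open={R3,R4,R5,R6,R7}
Step 10: reserve R8 B 9 -> on_hand[A=54 B=38] avail[A=53 B=7] open={R3,R4,R5,R6,R7,R8}
Step 11: reserve R9 B 2 -> on_hand[A=54 B=38] avail[A=53 B=5] open={R3,R4,R5,R6,R7,R8,R9}
Step 12: commit R5 -> on_hand[A=54 B=32] avail[A=53 B=5] open={R3,R4,R6,R7,R8,R9}
Step 13: reserve R10 B 2 -> on_hand[A=54 B=32] avail[A=53 B=3] open={R10,R3,R4,R6,R7,R8,R9}
Step 14: reserve R11 B 3 -> on_hand[A=54 B=32] avail[A=53 B=0] open={R10,R11,R3,R4,R6,R7,R8,R9}
Step 15: reserve R12 A 6 -> on_hand[A=54 B=32] avail[A=47 B=0] open={R10,R11,R12,R3,R4,R6,R7,R8,R9}
Step 16: commit R12 -> on_hand[A=48 B=32] avail[A=47 B=0] open={R10,R11,R3,R4,R6,R7,R8,R9}
Step 17: cancel R4 -> on_hand[A=48 B=32] avail[A=48 B=0] open={R10,R11,R3,R6,R7,R8,R9}
Step 18: commit R7 -> on_hand[A=48 B=26] avail[A=48 B=0] open={R10,R11,R3,R6,R8,R9}
Step 19: reserve R13 A 7 -> on_hand[A=48 B=26] avail[A=41 B=0] open={R10,R11,R13,R3,R6,R8,R9}
Step 20: reserve R14 A 7 -> on_hand[A=48 B=26] avail[A=34 B=0] open={R10,R11,R13,R14,R3,R6,R8,R9}
Step 21: reserve R15 A 1 -> on_hand[A=48 B=26] avail[A=33 B=0] open={R10,R11,R13,R14,R15,R3,R6,R8,R9}
Final available[A] = 33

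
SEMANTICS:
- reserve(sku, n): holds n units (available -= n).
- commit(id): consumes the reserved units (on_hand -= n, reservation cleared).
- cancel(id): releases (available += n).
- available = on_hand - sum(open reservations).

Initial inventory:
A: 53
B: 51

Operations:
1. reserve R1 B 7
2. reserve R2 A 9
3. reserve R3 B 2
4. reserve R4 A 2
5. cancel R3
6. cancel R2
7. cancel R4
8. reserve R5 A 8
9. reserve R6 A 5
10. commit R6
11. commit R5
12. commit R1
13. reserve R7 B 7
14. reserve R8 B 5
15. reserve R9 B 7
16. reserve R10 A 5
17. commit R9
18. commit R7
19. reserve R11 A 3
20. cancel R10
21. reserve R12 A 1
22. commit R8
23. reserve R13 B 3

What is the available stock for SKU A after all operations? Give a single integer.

Answer: 36

Derivation:
Step 1: reserve R1 B 7 -> on_hand[A=53 B=51] avail[A=53 B=44] open={R1}
Step 2: reserve R2 A 9 -> on_hand[A=53 B=51] avail[A=44 B=44] open={R1,R2}
Step 3: reserve R3 B 2 -> on_hand[A=53 B=51] avail[A=44 B=42] open={R1,R2,R3}
Step 4: reserve R4 A 2 -> on_hand[A=53 B=51] avail[A=42 B=42] open={R1,R2,R3,R4}
Step 5: cancel R3 -> on_hand[A=53 B=51] avail[A=42 B=44] open={R1,R2,R4}
Step 6: cancel R2 -> on_hand[A=53 B=51] avail[A=51 B=44] open={R1,R4}
Step 7: cancel R4 -> on_hand[A=53 B=51] avail[A=53 B=44] open={R1}
Step 8: reserve R5 A 8 -> on_hand[A=53 B=51] avail[A=45 B=44] open={R1,R5}
Step 9: reserve R6 A 5 -> on_hand[A=53 B=51] avail[A=40 B=44] open={R1,R5,R6}
Step 10: commit R6 -> on_hand[A=48 B=51] avail[A=40 B=44] open={R1,R5}
Step 11: commit R5 -> on_hand[A=40 B=51] avail[A=40 B=44] open={R1}
Step 12: commit R1 -> on_hand[A=40 B=44] avail[A=40 B=44] open={}
Step 13: reserve R7 B 7 -> on_hand[A=40 B=44] avail[A=40 B=37] open={R7}
Step 14: reserve R8 B 5 -> on_hand[A=40 B=44] avail[A=40 B=32] open={R7,R8}
Step 15: reserve R9 B 7 -> on_hand[A=40 B=44] avail[A=40 B=25] open={R7,R8,R9}
Step 16: reserve R10 A 5 -> on_hand[A=40 B=44] avail[A=35 B=25] open={R10,R7,R8,R9}
Step 17: commit R9 -> on_hand[A=40 B=37] avail[A=35 B=25] open={R10,R7,R8}
Step 18: commit R7 -> on_hand[A=40 B=30] avail[A=35 B=25] open={R10,R8}
Step 19: reserve R11 A 3 -> on_hand[A=40 B=30] avail[A=32 B=25] open={R10,R11,R8}
Step 20: cancel R10 -> on_hand[A=40 B=30] avail[A=37 B=25] open={R11,R8}
Step 21: reserve R12 A 1 -> on_hand[A=40 B=30] avail[A=36 B=25] open={R11,R12,R8}
Step 22: commit R8 -> on_hand[A=40 B=25] avail[A=36 B=25] open={R11,R12}
Step 23: reserve R13 B 3 -> on_hand[A=40 B=25] avail[A=36 B=22] open={R11,R12,R13}
Final available[A] = 36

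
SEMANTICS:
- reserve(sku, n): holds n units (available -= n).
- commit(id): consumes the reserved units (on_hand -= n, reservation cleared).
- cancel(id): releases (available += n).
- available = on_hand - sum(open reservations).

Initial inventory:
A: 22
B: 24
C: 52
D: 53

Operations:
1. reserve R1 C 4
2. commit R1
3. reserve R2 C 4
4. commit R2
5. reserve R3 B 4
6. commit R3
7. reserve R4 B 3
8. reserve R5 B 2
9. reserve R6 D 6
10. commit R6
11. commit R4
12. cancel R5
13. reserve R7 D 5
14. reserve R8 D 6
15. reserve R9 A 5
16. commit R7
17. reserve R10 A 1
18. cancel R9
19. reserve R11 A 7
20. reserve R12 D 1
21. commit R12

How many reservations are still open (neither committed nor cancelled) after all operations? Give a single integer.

Answer: 3

Derivation:
Step 1: reserve R1 C 4 -> on_hand[A=22 B=24 C=52 D=53] avail[A=22 B=24 C=48 D=53] open={R1}
Step 2: commit R1 -> on_hand[A=22 B=24 C=48 D=53] avail[A=22 B=24 C=48 D=53] open={}
Step 3: reserve R2 C 4 -> on_hand[A=22 B=24 C=48 D=53] avail[A=22 B=24 C=44 D=53] open={R2}
Step 4: commit R2 -> on_hand[A=22 B=24 C=44 D=53] avail[A=22 B=24 C=44 D=53] open={}
Step 5: reserve R3 B 4 -> on_hand[A=22 B=24 C=44 D=53] avail[A=22 B=20 C=44 D=53] open={R3}
Step 6: commit R3 -> on_hand[A=22 B=20 C=44 D=53] avail[A=22 B=20 C=44 D=53] open={}
Step 7: reserve R4 B 3 -> on_hand[A=22 B=20 C=44 D=53] avail[A=22 B=17 C=44 D=53] open={R4}
Step 8: reserve R5 B 2 -> on_hand[A=22 B=20 C=44 D=53] avail[A=22 B=15 C=44 D=53] open={R4,R5}
Step 9: reserve R6 D 6 -> on_hand[A=22 B=20 C=44 D=53] avail[A=22 B=15 C=44 D=47] open={R4,R5,R6}
Step 10: commit R6 -> on_hand[A=22 B=20 C=44 D=47] avail[A=22 B=15 C=44 D=47] open={R4,R5}
Step 11: commit R4 -> on_hand[A=22 B=17 C=44 D=47] avail[A=22 B=15 C=44 D=47] open={R5}
Step 12: cancel R5 -> on_hand[A=22 B=17 C=44 D=47] avail[A=22 B=17 C=44 D=47] open={}
Step 13: reserve R7 D 5 -> on_hand[A=22 B=17 C=44 D=47] avail[A=22 B=17 C=44 D=42] open={R7}
Step 14: reserve R8 D 6 -> on_hand[A=22 B=17 C=44 D=47] avail[A=22 B=17 C=44 D=36] open={R7,R8}
Step 15: reserve R9 A 5 -> on_hand[A=22 B=17 C=44 D=47] avail[A=17 B=17 C=44 D=36] open={R7,R8,R9}
Step 16: commit R7 -> on_hand[A=22 B=17 C=44 D=42] avail[A=17 B=17 C=44 D=36] open={R8,R9}
Step 17: reserve R10 A 1 -> on_hand[A=22 B=17 C=44 D=42] avail[A=16 B=17 C=44 D=36] open={R10,R8,R9}
Step 18: cancel R9 -> on_hand[A=22 B=17 C=44 D=42] avail[A=21 B=17 C=44 D=36] open={R10,R8}
Step 19: reserve R11 A 7 -> on_hand[A=22 B=17 C=44 D=42] avail[A=14 B=17 C=44 D=36] open={R10,R11,R8}
Step 20: reserve R12 D 1 -> on_hand[A=22 B=17 C=44 D=42] avail[A=14 B=17 C=44 D=35] open={R10,R11,R12,R8}
Step 21: commit R12 -> on_hand[A=22 B=17 C=44 D=41] avail[A=14 B=17 C=44 D=35] open={R10,R11,R8}
Open reservations: ['R10', 'R11', 'R8'] -> 3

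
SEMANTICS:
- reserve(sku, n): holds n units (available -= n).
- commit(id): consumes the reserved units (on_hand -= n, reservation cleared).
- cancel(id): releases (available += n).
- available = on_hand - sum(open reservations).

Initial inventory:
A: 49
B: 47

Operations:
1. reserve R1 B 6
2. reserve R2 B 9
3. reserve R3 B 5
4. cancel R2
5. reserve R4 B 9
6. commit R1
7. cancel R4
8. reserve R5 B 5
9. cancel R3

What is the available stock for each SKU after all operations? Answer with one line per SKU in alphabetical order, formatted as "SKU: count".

Answer: A: 49
B: 36

Derivation:
Step 1: reserve R1 B 6 -> on_hand[A=49 B=47] avail[A=49 B=41] open={R1}
Step 2: reserve R2 B 9 -> on_hand[A=49 B=47] avail[A=49 B=32] open={R1,R2}
Step 3: reserve R3 B 5 -> on_hand[A=49 B=47] avail[A=49 B=27] open={R1,R2,R3}
Step 4: cancel R2 -> on_hand[A=49 B=47] avail[A=49 B=36] open={R1,R3}
Step 5: reserve R4 B 9 -> on_hand[A=49 B=47] avail[A=49 B=27] open={R1,R3,R4}
Step 6: commit R1 -> on_hand[A=49 B=41] avail[A=49 B=27] open={R3,R4}
Step 7: cancel R4 -> on_hand[A=49 B=41] avail[A=49 B=36] open={R3}
Step 8: reserve R5 B 5 -> on_hand[A=49 B=41] avail[A=49 B=31] open={R3,R5}
Step 9: cancel R3 -> on_hand[A=49 B=41] avail[A=49 B=36] open={R5}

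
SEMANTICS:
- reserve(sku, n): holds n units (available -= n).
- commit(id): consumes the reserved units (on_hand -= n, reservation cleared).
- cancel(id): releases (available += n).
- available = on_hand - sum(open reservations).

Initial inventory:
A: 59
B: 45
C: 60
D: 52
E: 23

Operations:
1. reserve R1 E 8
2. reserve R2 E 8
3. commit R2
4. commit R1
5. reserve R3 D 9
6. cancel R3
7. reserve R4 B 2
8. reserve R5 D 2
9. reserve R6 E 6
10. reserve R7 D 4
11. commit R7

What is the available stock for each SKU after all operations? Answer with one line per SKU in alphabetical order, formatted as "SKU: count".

Answer: A: 59
B: 43
C: 60
D: 46
E: 1

Derivation:
Step 1: reserve R1 E 8 -> on_hand[A=59 B=45 C=60 D=52 E=23] avail[A=59 B=45 C=60 D=52 E=15] open={R1}
Step 2: reserve R2 E 8 -> on_hand[A=59 B=45 C=60 D=52 E=23] avail[A=59 B=45 C=60 D=52 E=7] open={R1,R2}
Step 3: commit R2 -> on_hand[A=59 B=45 C=60 D=52 E=15] avail[A=59 B=45 C=60 D=52 E=7] open={R1}
Step 4: commit R1 -> on_hand[A=59 B=45 C=60 D=52 E=7] avail[A=59 B=45 C=60 D=52 E=7] open={}
Step 5: reserve R3 D 9 -> on_hand[A=59 B=45 C=60 D=52 E=7] avail[A=59 B=45 C=60 D=43 E=7] open={R3}
Step 6: cancel R3 -> on_hand[A=59 B=45 C=60 D=52 E=7] avail[A=59 B=45 C=60 D=52 E=7] open={}
Step 7: reserve R4 B 2 -> on_hand[A=59 B=45 C=60 D=52 E=7] avail[A=59 B=43 C=60 D=52 E=7] open={R4}
Step 8: reserve R5 D 2 -> on_hand[A=59 B=45 C=60 D=52 E=7] avail[A=59 B=43 C=60 D=50 E=7] open={R4,R5}
Step 9: reserve R6 E 6 -> on_hand[A=59 B=45 C=60 D=52 E=7] avail[A=59 B=43 C=60 D=50 E=1] open={R4,R5,R6}
Step 10: reserve R7 D 4 -> on_hand[A=59 B=45 C=60 D=52 E=7] avail[A=59 B=43 C=60 D=46 E=1] open={R4,R5,R6,R7}
Step 11: commit R7 -> on_hand[A=59 B=45 C=60 D=48 E=7] avail[A=59 B=43 C=60 D=46 E=1] open={R4,R5,R6}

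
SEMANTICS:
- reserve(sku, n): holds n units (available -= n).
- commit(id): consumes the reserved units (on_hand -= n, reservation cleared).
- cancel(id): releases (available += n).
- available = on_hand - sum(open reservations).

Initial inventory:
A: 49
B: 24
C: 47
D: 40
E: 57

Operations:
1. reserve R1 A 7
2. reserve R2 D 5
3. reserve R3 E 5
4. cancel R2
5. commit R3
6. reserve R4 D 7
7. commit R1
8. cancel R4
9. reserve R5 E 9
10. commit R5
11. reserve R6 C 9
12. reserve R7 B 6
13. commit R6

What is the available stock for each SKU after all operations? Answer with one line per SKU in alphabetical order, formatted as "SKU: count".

Step 1: reserve R1 A 7 -> on_hand[A=49 B=24 C=47 D=40 E=57] avail[A=42 B=24 C=47 D=40 E=57] open={R1}
Step 2: reserve R2 D 5 -> on_hand[A=49 B=24 C=47 D=40 E=57] avail[A=42 B=24 C=47 D=35 E=57] open={R1,R2}
Step 3: reserve R3 E 5 -> on_hand[A=49 B=24 C=47 D=40 E=57] avail[A=42 B=24 C=47 D=35 E=52] open={R1,R2,R3}
Step 4: cancel R2 -> on_hand[A=49 B=24 C=47 D=40 E=57] avail[A=42 B=24 C=47 D=40 E=52] open={R1,R3}
Step 5: commit R3 -> on_hand[A=49 B=24 C=47 D=40 E=52] avail[A=42 B=24 C=47 D=40 E=52] open={R1}
Step 6: reserve R4 D 7 -> on_hand[A=49 B=24 C=47 D=40 E=52] avail[A=42 B=24 C=47 D=33 E=52] open={R1,R4}
Step 7: commit R1 -> on_hand[A=42 B=24 C=47 D=40 E=52] avail[A=42 B=24 C=47 D=33 E=52] open={R4}
Step 8: cancel R4 -> on_hand[A=42 B=24 C=47 D=40 E=52] avail[A=42 B=24 C=47 D=40 E=52] open={}
Step 9: reserve R5 E 9 -> on_hand[A=42 B=24 C=47 D=40 E=52] avail[A=42 B=24 C=47 D=40 E=43] open={R5}
Step 10: commit R5 -> on_hand[A=42 B=24 C=47 D=40 E=43] avail[A=42 B=24 C=47 D=40 E=43] open={}
Step 11: reserve R6 C 9 -> on_hand[A=42 B=24 C=47 D=40 E=43] avail[A=42 B=24 C=38 D=40 E=43] open={R6}
Step 12: reserve R7 B 6 -> on_hand[A=42 B=24 C=47 D=40 E=43] avail[A=42 B=18 C=38 D=40 E=43] open={R6,R7}
Step 13: commit R6 -> on_hand[A=42 B=24 C=38 D=40 E=43] avail[A=42 B=18 C=38 D=40 E=43] open={R7}

Answer: A: 42
B: 18
C: 38
D: 40
E: 43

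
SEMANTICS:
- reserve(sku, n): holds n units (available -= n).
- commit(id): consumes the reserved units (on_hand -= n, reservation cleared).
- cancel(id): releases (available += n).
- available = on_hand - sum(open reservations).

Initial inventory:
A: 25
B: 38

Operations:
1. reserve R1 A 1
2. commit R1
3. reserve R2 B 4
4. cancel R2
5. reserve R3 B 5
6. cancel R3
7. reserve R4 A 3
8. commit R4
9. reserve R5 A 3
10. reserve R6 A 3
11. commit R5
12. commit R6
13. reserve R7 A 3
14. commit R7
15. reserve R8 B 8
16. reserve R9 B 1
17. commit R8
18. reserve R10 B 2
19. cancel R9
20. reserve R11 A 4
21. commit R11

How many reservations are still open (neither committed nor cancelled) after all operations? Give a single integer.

Answer: 1

Derivation:
Step 1: reserve R1 A 1 -> on_hand[A=25 B=38] avail[A=24 B=38] open={R1}
Step 2: commit R1 -> on_hand[A=24 B=38] avail[A=24 B=38] open={}
Step 3: reserve R2 B 4 -> on_hand[A=24 B=38] avail[A=24 B=34] open={R2}
Step 4: cancel R2 -> on_hand[A=24 B=38] avail[A=24 B=38] open={}
Step 5: reserve R3 B 5 -> on_hand[A=24 B=38] avail[A=24 B=33] open={R3}
Step 6: cancel R3 -> on_hand[A=24 B=38] avail[A=24 B=38] open={}
Step 7: reserve R4 A 3 -> on_hand[A=24 B=38] avail[A=21 B=38] open={R4}
Step 8: commit R4 -> on_hand[A=21 B=38] avail[A=21 B=38] open={}
Step 9: reserve R5 A 3 -> on_hand[A=21 B=38] avail[A=18 B=38] open={R5}
Step 10: reserve R6 A 3 -> on_hand[A=21 B=38] avail[A=15 B=38] open={R5,R6}
Step 11: commit R5 -> on_hand[A=18 B=38] avail[A=15 B=38] open={R6}
Step 12: commit R6 -> on_hand[A=15 B=38] avail[A=15 B=38] open={}
Step 13: reserve R7 A 3 -> on_hand[A=15 B=38] avail[A=12 B=38] open={R7}
Step 14: commit R7 -> on_hand[A=12 B=38] avail[A=12 B=38] open={}
Step 15: reserve R8 B 8 -> on_hand[A=12 B=38] avail[A=12 B=30] open={R8}
Step 16: reserve R9 B 1 -> on_hand[A=12 B=38] avail[A=12 B=29] open={R8,R9}
Step 17: commit R8 -> on_hand[A=12 B=30] avail[A=12 B=29] open={R9}
Step 18: reserve R10 B 2 -> on_hand[A=12 B=30] avail[A=12 B=27] open={R10,R9}
Step 19: cancel R9 -> on_hand[A=12 B=30] avail[A=12 B=28] open={R10}
Step 20: reserve R11 A 4 -> on_hand[A=12 B=30] avail[A=8 B=28] open={R10,R11}
Step 21: commit R11 -> on_hand[A=8 B=30] avail[A=8 B=28] open={R10}
Open reservations: ['R10'] -> 1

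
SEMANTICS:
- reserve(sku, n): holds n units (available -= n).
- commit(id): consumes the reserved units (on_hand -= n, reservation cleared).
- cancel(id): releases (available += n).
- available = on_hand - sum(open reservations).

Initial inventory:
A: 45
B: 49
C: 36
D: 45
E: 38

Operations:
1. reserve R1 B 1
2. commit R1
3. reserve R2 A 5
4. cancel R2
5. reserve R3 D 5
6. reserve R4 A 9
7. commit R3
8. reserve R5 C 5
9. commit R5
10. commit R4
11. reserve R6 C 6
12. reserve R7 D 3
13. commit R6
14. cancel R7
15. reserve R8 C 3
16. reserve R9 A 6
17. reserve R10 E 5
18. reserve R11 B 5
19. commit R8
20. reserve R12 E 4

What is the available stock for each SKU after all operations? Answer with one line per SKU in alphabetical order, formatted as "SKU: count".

Answer: A: 30
B: 43
C: 22
D: 40
E: 29

Derivation:
Step 1: reserve R1 B 1 -> on_hand[A=45 B=49 C=36 D=45 E=38] avail[A=45 B=48 C=36 D=45 E=38] open={R1}
Step 2: commit R1 -> on_hand[A=45 B=48 C=36 D=45 E=38] avail[A=45 B=48 C=36 D=45 E=38] open={}
Step 3: reserve R2 A 5 -> on_hand[A=45 B=48 C=36 D=45 E=38] avail[A=40 B=48 C=36 D=45 E=38] open={R2}
Step 4: cancel R2 -> on_hand[A=45 B=48 C=36 D=45 E=38] avail[A=45 B=48 C=36 D=45 E=38] open={}
Step 5: reserve R3 D 5 -> on_hand[A=45 B=48 C=36 D=45 E=38] avail[A=45 B=48 C=36 D=40 E=38] open={R3}
Step 6: reserve R4 A 9 -> on_hand[A=45 B=48 C=36 D=45 E=38] avail[A=36 B=48 C=36 D=40 E=38] open={R3,R4}
Step 7: commit R3 -> on_hand[A=45 B=48 C=36 D=40 E=38] avail[A=36 B=48 C=36 D=40 E=38] open={R4}
Step 8: reserve R5 C 5 -> on_hand[A=45 B=48 C=36 D=40 E=38] avail[A=36 B=48 C=31 D=40 E=38] open={R4,R5}
Step 9: commit R5 -> on_hand[A=45 B=48 C=31 D=40 E=38] avail[A=36 B=48 C=31 D=40 E=38] open={R4}
Step 10: commit R4 -> on_hand[A=36 B=48 C=31 D=40 E=38] avail[A=36 B=48 C=31 D=40 E=38] open={}
Step 11: reserve R6 C 6 -> on_hand[A=36 B=48 C=31 D=40 E=38] avail[A=36 B=48 C=25 D=40 E=38] open={R6}
Step 12: reserve R7 D 3 -> on_hand[A=36 B=48 C=31 D=40 E=38] avail[A=36 B=48 C=25 D=37 E=38] open={R6,R7}
Step 13: commit R6 -> on_hand[A=36 B=48 C=25 D=40 E=38] avail[A=36 B=48 C=25 D=37 E=38] open={R7}
Step 14: cancel R7 -> on_hand[A=36 B=48 C=25 D=40 E=38] avail[A=36 B=48 C=25 D=40 E=38] open={}
Step 15: reserve R8 C 3 -> on_hand[A=36 B=48 C=25 D=40 E=38] avail[A=36 B=48 C=22 D=40 E=38] open={R8}
Step 16: reserve R9 A 6 -> on_hand[A=36 B=48 C=25 D=40 E=38] avail[A=30 B=48 C=22 D=40 E=38] open={R8,R9}
Step 17: reserve R10 E 5 -> on_hand[A=36 B=48 C=25 D=40 E=38] avail[A=30 B=48 C=22 D=40 E=33] open={R10,R8,R9}
Step 18: reserve R11 B 5 -> on_hand[A=36 B=48 C=25 D=40 E=38] avail[A=30 B=43 C=22 D=40 E=33] open={R10,R11,R8,R9}
Step 19: commit R8 -> on_hand[A=36 B=48 C=22 D=40 E=38] avail[A=30 B=43 C=22 D=40 E=33] open={R10,R11,R9}
Step 20: reserve R12 E 4 -> on_hand[A=36 B=48 C=22 D=40 E=38] avail[A=30 B=43 C=22 D=40 E=29] open={R10,R11,R12,R9}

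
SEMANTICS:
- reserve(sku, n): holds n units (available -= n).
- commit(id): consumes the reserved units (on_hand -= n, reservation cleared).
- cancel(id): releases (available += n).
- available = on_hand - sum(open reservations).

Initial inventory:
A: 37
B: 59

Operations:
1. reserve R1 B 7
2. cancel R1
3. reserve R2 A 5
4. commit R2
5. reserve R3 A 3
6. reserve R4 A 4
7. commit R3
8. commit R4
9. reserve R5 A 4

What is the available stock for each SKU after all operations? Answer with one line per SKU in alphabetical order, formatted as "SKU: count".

Step 1: reserve R1 B 7 -> on_hand[A=37 B=59] avail[A=37 B=52] open={R1}
Step 2: cancel R1 -> on_hand[A=37 B=59] avail[A=37 B=59] open={}
Step 3: reserve R2 A 5 -> on_hand[A=37 B=59] avail[A=32 B=59] open={R2}
Step 4: commit R2 -> on_hand[A=32 B=59] avail[A=32 B=59] open={}
Step 5: reserve R3 A 3 -> on_hand[A=32 B=59] avail[A=29 B=59] open={R3}
Step 6: reserve R4 A 4 -> on_hand[A=32 B=59] avail[A=25 B=59] open={R3,R4}
Step 7: commit R3 -> on_hand[A=29 B=59] avail[A=25 B=59] open={R4}
Step 8: commit R4 -> on_hand[A=25 B=59] avail[A=25 B=59] open={}
Step 9: reserve R5 A 4 -> on_hand[A=25 B=59] avail[A=21 B=59] open={R5}

Answer: A: 21
B: 59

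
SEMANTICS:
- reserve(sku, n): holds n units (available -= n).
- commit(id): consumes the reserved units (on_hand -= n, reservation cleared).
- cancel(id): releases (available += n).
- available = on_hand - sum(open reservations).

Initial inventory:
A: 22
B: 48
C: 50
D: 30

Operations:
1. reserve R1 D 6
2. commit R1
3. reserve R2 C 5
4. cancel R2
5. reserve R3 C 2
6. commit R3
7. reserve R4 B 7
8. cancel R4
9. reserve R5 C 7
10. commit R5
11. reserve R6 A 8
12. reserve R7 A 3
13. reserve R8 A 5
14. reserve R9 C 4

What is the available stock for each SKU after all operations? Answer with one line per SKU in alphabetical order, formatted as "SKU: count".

Answer: A: 6
B: 48
C: 37
D: 24

Derivation:
Step 1: reserve R1 D 6 -> on_hand[A=22 B=48 C=50 D=30] avail[A=22 B=48 C=50 D=24] open={R1}
Step 2: commit R1 -> on_hand[A=22 B=48 C=50 D=24] avail[A=22 B=48 C=50 D=24] open={}
Step 3: reserve R2 C 5 -> on_hand[A=22 B=48 C=50 D=24] avail[A=22 B=48 C=45 D=24] open={R2}
Step 4: cancel R2 -> on_hand[A=22 B=48 C=50 D=24] avail[A=22 B=48 C=50 D=24] open={}
Step 5: reserve R3 C 2 -> on_hand[A=22 B=48 C=50 D=24] avail[A=22 B=48 C=48 D=24] open={R3}
Step 6: commit R3 -> on_hand[A=22 B=48 C=48 D=24] avail[A=22 B=48 C=48 D=24] open={}
Step 7: reserve R4 B 7 -> on_hand[A=22 B=48 C=48 D=24] avail[A=22 B=41 C=48 D=24] open={R4}
Step 8: cancel R4 -> on_hand[A=22 B=48 C=48 D=24] avail[A=22 B=48 C=48 D=24] open={}
Step 9: reserve R5 C 7 -> on_hand[A=22 B=48 C=48 D=24] avail[A=22 B=48 C=41 D=24] open={R5}
Step 10: commit R5 -> on_hand[A=22 B=48 C=41 D=24] avail[A=22 B=48 C=41 D=24] open={}
Step 11: reserve R6 A 8 -> on_hand[A=22 B=48 C=41 D=24] avail[A=14 B=48 C=41 D=24] open={R6}
Step 12: reserve R7 A 3 -> on_hand[A=22 B=48 C=41 D=24] avail[A=11 B=48 C=41 D=24] open={R6,R7}
Step 13: reserve R8 A 5 -> on_hand[A=22 B=48 C=41 D=24] avail[A=6 B=48 C=41 D=24] open={R6,R7,R8}
Step 14: reserve R9 C 4 -> on_hand[A=22 B=48 C=41 D=24] avail[A=6 B=48 C=37 D=24] open={R6,R7,R8,R9}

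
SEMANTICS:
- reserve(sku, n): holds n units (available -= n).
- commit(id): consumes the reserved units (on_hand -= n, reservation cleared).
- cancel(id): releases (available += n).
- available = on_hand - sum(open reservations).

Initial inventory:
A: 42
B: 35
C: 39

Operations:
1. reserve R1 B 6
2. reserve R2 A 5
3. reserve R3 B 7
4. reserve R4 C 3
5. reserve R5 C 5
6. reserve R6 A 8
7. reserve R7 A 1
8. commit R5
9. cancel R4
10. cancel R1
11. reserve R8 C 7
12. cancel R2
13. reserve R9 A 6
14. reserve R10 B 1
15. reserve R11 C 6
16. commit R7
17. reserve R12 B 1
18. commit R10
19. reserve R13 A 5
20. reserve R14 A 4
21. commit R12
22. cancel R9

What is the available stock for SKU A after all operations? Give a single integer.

Step 1: reserve R1 B 6 -> on_hand[A=42 B=35 C=39] avail[A=42 B=29 C=39] open={R1}
Step 2: reserve R2 A 5 -> on_hand[A=42 B=35 C=39] avail[A=37 B=29 C=39] open={R1,R2}
Step 3: reserve R3 B 7 -> on_hand[A=42 B=35 C=39] avail[A=37 B=22 C=39] open={R1,R2,R3}
Step 4: reserve R4 C 3 -> on_hand[A=42 B=35 C=39] avail[A=37 B=22 C=36] open={R1,R2,R3,R4}
Step 5: reserve R5 C 5 -> on_hand[A=42 B=35 C=39] avail[A=37 B=22 C=31] open={R1,R2,R3,R4,R5}
Step 6: reserve R6 A 8 -> on_hand[A=42 B=35 C=39] avail[A=29 B=22 C=31] open={R1,R2,R3,R4,R5,R6}
Step 7: reserve R7 A 1 -> on_hand[A=42 B=35 C=39] avail[A=28 B=22 C=31] open={R1,R2,R3,R4,R5,R6,R7}
Step 8: commit R5 -> on_hand[A=42 B=35 C=34] avail[A=28 B=22 C=31] open={R1,R2,R3,R4,R6,R7}
Step 9: cancel R4 -> on_hand[A=42 B=35 C=34] avail[A=28 B=22 C=34] open={R1,R2,R3,R6,R7}
Step 10: cancel R1 -> on_hand[A=42 B=35 C=34] avail[A=28 B=28 C=34] open={R2,R3,R6,R7}
Step 11: reserve R8 C 7 -> on_hand[A=42 B=35 C=34] avail[A=28 B=28 C=27] open={R2,R3,R6,R7,R8}
Step 12: cancel R2 -> on_hand[A=42 B=35 C=34] avail[A=33 B=28 C=27] open={R3,R6,R7,R8}
Step 13: reserve R9 A 6 -> on_hand[A=42 B=35 C=34] avail[A=27 B=28 C=27] open={R3,R6,R7,R8,R9}
Step 14: reserve R10 B 1 -> on_hand[A=42 B=35 C=34] avail[A=27 B=27 C=27] open={R10,R3,R6,R7,R8,R9}
Step 15: reserve R11 C 6 -> on_hand[A=42 B=35 C=34] avail[A=27 B=27 C=21] open={R10,R11,R3,R6,R7,R8,R9}
Step 16: commit R7 -> on_hand[A=41 B=35 C=34] avail[A=27 B=27 C=21] open={R10,R11,R3,R6,R8,R9}
Step 17: reserve R12 B 1 -> on_hand[A=41 B=35 C=34] avail[A=27 B=26 C=21] open={R10,R11,R12,R3,R6,R8,R9}
Step 18: commit R10 -> on_hand[A=41 B=34 C=34] avail[A=27 B=26 C=21] open={R11,R12,R3,R6,R8,R9}
Step 19: reserve R13 A 5 -> on_hand[A=41 B=34 C=34] avail[A=22 B=26 C=21] open={R11,R12,R13,R3,R6,R8,R9}
Step 20: reserve R14 A 4 -> on_hand[A=41 B=34 C=34] avail[A=18 B=26 C=21] open={R11,R12,R13,R14,R3,R6,R8,R9}
Step 21: commit R12 -> on_hand[A=41 B=33 C=34] avail[A=18 B=26 C=21] open={R11,R13,R14,R3,R6,R8,R9}
Step 22: cancel R9 -> on_hand[A=41 B=33 C=34] avail[A=24 B=26 C=21] open={R11,R13,R14,R3,R6,R8}
Final available[A] = 24

Answer: 24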